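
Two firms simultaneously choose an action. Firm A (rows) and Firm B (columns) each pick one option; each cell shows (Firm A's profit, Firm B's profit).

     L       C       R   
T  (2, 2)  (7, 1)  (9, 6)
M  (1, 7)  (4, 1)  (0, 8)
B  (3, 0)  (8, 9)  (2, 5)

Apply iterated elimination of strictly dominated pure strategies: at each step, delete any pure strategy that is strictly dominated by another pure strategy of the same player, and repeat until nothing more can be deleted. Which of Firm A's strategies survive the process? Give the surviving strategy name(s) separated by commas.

T, B

Firm A's strategy M is strictly dominated by T (L: 2>1, C: 7>4, R: 9>0) and is removed.
Firm B's strategy L is strictly dominated by R (T: 6>2, B: 5>0) and is removed.
Among the remaining strategies, none is strictly dominated by another pure strategy of the same player, so the elimination stops.
Surviving strategies — Firm A: {T, B}; Firm B: {C, R}.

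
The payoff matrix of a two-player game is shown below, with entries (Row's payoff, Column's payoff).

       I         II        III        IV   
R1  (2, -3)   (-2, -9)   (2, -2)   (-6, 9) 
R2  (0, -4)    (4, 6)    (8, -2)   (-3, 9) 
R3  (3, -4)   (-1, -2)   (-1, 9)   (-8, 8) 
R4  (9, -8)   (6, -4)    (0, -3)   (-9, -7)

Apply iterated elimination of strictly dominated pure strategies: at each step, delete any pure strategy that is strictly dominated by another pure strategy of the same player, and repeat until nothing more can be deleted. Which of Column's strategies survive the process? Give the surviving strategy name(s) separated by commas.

For Column, III strictly dominates I on the remaining rows (R1: -2>-3, R2: -2>-4, R3: 9>-4, R4: -3>-8); eliminate I.
Row's strategy R1 is strictly dominated by R2 (II: 4>-2, III: 8>2, IV: -3>-6) and is removed.
For Row, R2 strictly dominates R3 on the remaining columns (II: 4>-1, III: 8>-1, IV: -3>-8); eliminate R3.
Among the remaining strategies, none is strictly dominated by another pure strategy of the same player, so the elimination stops.
Surviving strategies — Row: {R2, R4}; Column: {II, III, IV}.

II, III, IV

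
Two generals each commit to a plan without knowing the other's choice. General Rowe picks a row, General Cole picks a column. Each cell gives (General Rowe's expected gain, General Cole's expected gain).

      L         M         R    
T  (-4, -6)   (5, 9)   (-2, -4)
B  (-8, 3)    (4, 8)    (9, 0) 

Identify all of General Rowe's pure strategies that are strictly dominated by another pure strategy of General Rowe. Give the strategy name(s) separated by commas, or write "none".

T is not dominated — it holds its own against B at L (-4>-8).
B is not dominated — it holds its own against T at R (9>-2).

none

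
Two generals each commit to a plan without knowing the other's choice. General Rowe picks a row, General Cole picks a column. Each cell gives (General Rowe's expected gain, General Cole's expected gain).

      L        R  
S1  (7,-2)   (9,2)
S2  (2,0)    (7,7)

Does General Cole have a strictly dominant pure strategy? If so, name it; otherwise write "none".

R vs L: S1: 2>-2, S2: 7>0.
R strictly beats every other strategy against every opponent action, so it is strictly dominant.

R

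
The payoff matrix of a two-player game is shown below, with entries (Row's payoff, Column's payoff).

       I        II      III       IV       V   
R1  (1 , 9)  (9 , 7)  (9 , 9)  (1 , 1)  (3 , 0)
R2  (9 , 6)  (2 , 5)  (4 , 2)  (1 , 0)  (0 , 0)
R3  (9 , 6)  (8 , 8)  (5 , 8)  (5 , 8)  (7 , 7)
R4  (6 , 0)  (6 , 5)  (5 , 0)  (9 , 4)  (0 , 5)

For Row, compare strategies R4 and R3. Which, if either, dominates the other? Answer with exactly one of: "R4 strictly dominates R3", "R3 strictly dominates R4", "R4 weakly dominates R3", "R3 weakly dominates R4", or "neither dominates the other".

neither dominates the other

R4's payoffs vs R3's, by Column's action — I: 6<9, II: 6<8, III: 5=5, IV: 9>5, V: 0<7.
R4 does better at IV but worse at I, II, V; neither strategy dominates the other.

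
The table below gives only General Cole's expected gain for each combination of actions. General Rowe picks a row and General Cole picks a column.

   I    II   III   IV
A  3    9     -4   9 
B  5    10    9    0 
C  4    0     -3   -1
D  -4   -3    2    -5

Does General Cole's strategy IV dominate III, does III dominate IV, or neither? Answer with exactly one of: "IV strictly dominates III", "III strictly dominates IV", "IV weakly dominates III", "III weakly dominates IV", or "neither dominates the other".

neither dominates the other

Compare IV to III across each opponent action: A: 9>-4, B: 0<9, C: -1>-3, D: -5<2.
IV does better at A, C but worse at B, D; neither strategy dominates the other.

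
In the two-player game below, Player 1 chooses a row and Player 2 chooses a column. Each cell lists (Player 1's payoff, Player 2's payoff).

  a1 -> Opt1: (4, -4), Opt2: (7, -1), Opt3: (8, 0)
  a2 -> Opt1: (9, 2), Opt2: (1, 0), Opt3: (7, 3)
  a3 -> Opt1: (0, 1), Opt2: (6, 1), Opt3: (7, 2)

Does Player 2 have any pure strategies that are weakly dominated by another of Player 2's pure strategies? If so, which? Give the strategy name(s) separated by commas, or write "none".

Opt1, Opt2

Opt3 weakly dominates Opt1 — a1: 0>-4, a2: 3>2, a3: 2>1.
Opt2 is weakly dominated by Opt3 (a1: 0>-1, a2: 3>0, a3: 2>1).
Opt3: no other strategy beats it everywhere (Opt1 at a1 (0>-4); Opt2 at a1 (0>-1)).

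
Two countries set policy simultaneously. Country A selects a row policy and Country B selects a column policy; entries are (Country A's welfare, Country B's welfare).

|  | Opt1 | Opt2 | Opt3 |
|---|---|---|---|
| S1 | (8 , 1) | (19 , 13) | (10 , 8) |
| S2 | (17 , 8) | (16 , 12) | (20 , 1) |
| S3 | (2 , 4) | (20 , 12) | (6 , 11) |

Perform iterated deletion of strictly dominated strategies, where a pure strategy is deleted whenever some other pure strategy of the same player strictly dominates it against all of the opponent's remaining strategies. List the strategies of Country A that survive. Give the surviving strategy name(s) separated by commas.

S3

Country B's strategy Opt1 is strictly dominated by Opt2 (S1: 13>1, S2: 12>8, S3: 12>4) and is removed.
Column Opt3 is eliminated: Opt2 beats it against every remaining row (S1: 13>8, S2: 12>1, S3: 12>11).
For Country A, S3 strictly dominates S1 on the remaining columns (Opt2: 20>19); eliminate S1.
For Country A, S3 strictly dominates S2 on the remaining columns (Opt2: 20>16); eliminate S2.
Among the remaining strategies, none is strictly dominated by another pure strategy of the same player, so the elimination stops.
Surviving strategies — Country A: {S3}; Country B: {Opt2}.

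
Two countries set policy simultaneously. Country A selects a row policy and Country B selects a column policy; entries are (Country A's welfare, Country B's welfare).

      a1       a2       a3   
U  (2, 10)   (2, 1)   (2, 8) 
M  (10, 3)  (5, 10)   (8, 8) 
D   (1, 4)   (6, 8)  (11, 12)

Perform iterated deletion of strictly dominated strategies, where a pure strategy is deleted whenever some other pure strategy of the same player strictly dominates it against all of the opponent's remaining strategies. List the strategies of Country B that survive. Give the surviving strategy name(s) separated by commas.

a3

Country A's strategy U is strictly dominated by M (a1: 10>2, a2: 5>2, a3: 8>2) and is removed.
Country B's strategy a1 is strictly dominated by a2 (M: 10>3, D: 8>4) and is removed.
Row M is eliminated: D beats it against every remaining column (a2: 6>5, a3: 11>8).
Country B's strategy a2 is strictly dominated by a3 (D: 12>8) and is removed.
Among the remaining strategies, none is strictly dominated by another pure strategy of the same player, so the elimination stops.
Surviving strategies — Country A: {D}; Country B: {a3}.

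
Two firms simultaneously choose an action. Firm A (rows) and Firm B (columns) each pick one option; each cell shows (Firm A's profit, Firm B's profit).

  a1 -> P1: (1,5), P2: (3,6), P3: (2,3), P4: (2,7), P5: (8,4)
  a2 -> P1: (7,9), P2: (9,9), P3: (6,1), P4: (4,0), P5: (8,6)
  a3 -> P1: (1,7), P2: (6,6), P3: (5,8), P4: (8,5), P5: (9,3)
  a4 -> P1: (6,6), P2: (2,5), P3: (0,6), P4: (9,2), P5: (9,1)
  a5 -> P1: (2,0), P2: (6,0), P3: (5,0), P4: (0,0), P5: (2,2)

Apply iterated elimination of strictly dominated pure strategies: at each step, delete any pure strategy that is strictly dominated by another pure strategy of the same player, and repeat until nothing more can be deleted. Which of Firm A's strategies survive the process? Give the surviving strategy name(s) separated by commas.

Row a5 is eliminated: a2 beats it against every remaining column (P1: 7>2, P2: 9>6, P3: 6>5, P4: 4>0, P5: 8>2).
Column P5 is eliminated: P1 beats it against every remaining row (a1: 5>4, a2: 9>6, a3: 7>3, a4: 6>1).
For Firm A, a2 strictly dominates a1 on the remaining columns (P1: 7>1, P2: 9>3, P3: 6>2, P4: 4>2); eliminate a1.
For Firm B, P1 strictly dominates P4 on the remaining rows (a2: 9>0, a3: 7>5, a4: 6>2); eliminate P4.
Firm A's strategy a3 is strictly dominated by a2 (P1: 7>1, P2: 9>6, P3: 6>5) and is removed.
Firm A's strategy a4 is strictly dominated by a2 (P1: 7>6, P2: 9>2, P3: 6>0) and is removed.
For Firm B, P1 strictly dominates P3 on the remaining rows (a2: 9>1); eliminate P3.
Among the remaining strategies, none is strictly dominated by another pure strategy of the same player, so the elimination stops.
Surviving strategies — Firm A: {a2}; Firm B: {P1, P2}.

a2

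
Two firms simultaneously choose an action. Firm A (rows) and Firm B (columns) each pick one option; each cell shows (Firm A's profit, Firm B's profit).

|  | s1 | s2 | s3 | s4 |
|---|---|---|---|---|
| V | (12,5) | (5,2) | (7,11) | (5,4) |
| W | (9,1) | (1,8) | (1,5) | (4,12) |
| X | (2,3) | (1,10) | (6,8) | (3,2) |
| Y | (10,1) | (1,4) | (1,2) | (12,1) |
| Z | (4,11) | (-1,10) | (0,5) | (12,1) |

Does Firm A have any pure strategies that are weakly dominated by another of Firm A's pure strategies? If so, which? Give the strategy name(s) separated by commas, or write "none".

W, X, Z

V is not dominated — it holds its own against W at s1 (12>9); X at s1 (12>2); Y at s1 (12>10); Z at s1 (12>4).
W: dominated, since V does at least as well everywhere (s1: 12>9, s2: 5>1, s3: 7>1, s4: 5>4).
V weakly dominates X — s1: 12>2, s2: 5>1, s3: 7>6, s4: 5>3.
Nothing dominates Y: V at s4 (12>5); W at s1 (10>9); X at s1 (10>2); Z at s1 (10>4).
Y weakly dominates Z — s1: 10>4, s2: 1>-1, s3: 1>0, s4: 12=12.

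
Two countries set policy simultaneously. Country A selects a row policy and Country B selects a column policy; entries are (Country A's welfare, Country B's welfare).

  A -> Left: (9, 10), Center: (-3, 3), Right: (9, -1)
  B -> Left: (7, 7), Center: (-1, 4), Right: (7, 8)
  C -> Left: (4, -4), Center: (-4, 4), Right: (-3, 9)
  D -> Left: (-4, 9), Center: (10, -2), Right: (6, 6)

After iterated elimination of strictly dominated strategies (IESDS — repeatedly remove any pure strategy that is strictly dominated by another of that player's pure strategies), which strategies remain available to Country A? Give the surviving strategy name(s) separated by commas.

A

For Country A, A strictly dominates C on the remaining columns (Left: 9>4, Center: -3>-4, Right: 9>-3); eliminate C.
Column Center is eliminated: Left beats it against every remaining row (A: 10>3, B: 7>4, D: 9>-2).
For Country A, A strictly dominates B on the remaining columns (Left: 9>7, Right: 9>7); eliminate B.
Country A's strategy D is strictly dominated by A (Left: 9>-4, Right: 9>6) and is removed.
Column Right is eliminated: Left beats it against every remaining row (A: 10>-1).
Among the remaining strategies, none is strictly dominated by another pure strategy of the same player, so the elimination stops.
Surviving strategies — Country A: {A}; Country B: {Left}.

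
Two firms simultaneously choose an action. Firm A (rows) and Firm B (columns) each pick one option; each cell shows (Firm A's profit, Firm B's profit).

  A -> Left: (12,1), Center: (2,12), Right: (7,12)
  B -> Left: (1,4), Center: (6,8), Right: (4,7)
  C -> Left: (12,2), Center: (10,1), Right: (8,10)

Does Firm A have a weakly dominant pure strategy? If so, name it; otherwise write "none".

C

C vs A: Left: 12=12, Center: 10>2, Right: 8>7.
C vs B: Left: 12>1, Center: 10>6, Right: 8>4.
C is at least as good as every other strategy against every opponent action, so it is weakly dominant.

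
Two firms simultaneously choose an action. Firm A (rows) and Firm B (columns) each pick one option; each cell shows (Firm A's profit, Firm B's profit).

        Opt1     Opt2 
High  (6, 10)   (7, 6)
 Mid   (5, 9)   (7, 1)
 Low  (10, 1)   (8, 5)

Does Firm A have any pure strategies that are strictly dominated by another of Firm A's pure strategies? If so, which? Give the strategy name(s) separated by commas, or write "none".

High is strictly dominated by Low (Opt1: 10>6, Opt2: 8>7).
Low strictly dominates Mid — Opt1: 10>5, Opt2: 8>7.
Low is not dominated — it holds its own against High at Opt1 (10>6); Mid at Opt1 (10>5).

High, Mid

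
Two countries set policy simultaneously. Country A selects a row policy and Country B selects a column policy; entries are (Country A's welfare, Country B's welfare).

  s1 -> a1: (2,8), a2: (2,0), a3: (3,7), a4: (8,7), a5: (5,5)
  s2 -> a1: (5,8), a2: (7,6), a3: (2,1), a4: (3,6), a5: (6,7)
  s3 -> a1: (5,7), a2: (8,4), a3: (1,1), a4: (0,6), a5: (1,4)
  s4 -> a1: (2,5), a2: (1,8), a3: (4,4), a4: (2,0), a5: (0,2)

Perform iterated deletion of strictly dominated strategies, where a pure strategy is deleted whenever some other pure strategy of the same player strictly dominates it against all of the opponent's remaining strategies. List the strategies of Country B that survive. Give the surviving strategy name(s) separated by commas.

For Country B, a1 strictly dominates a3 on the remaining rows (s1: 8>7, s2: 8>1, s3: 7>1, s4: 5>4); eliminate a3.
Row s4 is eliminated: s2 beats it against every remaining column (a1: 5>2, a2: 7>1, a4: 3>2, a5: 6>0).
Country B's strategy a2 is strictly dominated by a1 (s1: 8>0, s2: 8>6, s3: 7>4) and is removed.
Country B's strategy a4 is strictly dominated by a1 (s1: 8>7, s2: 8>6, s3: 7>6) and is removed.
Country A's strategy s1 is strictly dominated by s2 (a1: 5>2, a5: 6>5) and is removed.
Country B's strategy a5 is strictly dominated by a1 (s2: 8>7, s3: 7>4) and is removed.
Among the remaining strategies, none is strictly dominated by another pure strategy of the same player, so the elimination stops.
Surviving strategies — Country A: {s2, s3}; Country B: {a1}.

a1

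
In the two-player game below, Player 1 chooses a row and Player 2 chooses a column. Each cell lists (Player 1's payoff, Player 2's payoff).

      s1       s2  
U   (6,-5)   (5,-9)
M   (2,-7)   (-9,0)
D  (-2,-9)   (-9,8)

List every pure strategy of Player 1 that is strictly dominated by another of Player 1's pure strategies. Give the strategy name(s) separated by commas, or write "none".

M, D

U is not dominated — it holds its own against M at s1 (6>2); D at s1 (6>-2).
M is strictly dominated by U (s1: 6>2, s2: 5>-9).
U strictly dominates D — s1: 6>-2, s2: 5>-9.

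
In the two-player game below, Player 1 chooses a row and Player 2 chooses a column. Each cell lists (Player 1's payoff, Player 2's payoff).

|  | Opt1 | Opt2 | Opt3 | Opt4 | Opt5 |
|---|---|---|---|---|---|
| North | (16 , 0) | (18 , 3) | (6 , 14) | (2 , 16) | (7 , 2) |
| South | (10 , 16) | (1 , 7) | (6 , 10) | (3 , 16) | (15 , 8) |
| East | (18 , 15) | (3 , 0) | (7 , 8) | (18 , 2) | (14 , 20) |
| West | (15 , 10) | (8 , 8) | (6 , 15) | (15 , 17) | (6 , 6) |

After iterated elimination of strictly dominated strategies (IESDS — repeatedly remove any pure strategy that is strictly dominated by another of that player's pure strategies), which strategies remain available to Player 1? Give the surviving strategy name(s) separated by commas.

Column Opt2 is eliminated: Opt3 beats it against every remaining row (North: 14>3, South: 10>7, East: 8>0, West: 15>8).
Player 1's strategy North is strictly dominated by East (Opt1: 18>16, Opt3: 7>6, Opt4: 18>2, Opt5: 14>7) and is removed.
Row West is eliminated: East beats it against every remaining column (Opt1: 18>15, Opt3: 7>6, Opt4: 18>15, Opt5: 14>6).
Player 2's strategy Opt3 is strictly dominated by Opt1 (South: 16>10, East: 15>8) and is removed.
Among the remaining strategies, none is strictly dominated by another pure strategy of the same player, so the elimination stops.
Surviving strategies — Player 1: {South, East}; Player 2: {Opt1, Opt4, Opt5}.

South, East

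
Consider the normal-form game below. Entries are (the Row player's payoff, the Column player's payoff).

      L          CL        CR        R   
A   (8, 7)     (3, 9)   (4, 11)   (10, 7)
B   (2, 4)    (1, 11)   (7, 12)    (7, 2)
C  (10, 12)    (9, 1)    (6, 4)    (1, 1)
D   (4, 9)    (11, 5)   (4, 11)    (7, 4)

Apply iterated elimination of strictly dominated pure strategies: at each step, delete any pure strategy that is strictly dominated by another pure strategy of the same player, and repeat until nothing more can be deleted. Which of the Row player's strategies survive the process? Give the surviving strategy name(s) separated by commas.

B, C

For the Column player, CR strictly dominates CL on the remaining rows (A: 11>9, B: 12>11, C: 4>1, D: 11>5); eliminate CL.
Column R is eliminated: CR beats it against every remaining row (A: 11>7, B: 12>2, C: 4>1, D: 11>4).
Row A is eliminated: C beats it against every remaining column (L: 10>8, CR: 6>4).
The Row player's strategy D is strictly dominated by C (L: 10>4, CR: 6>4) and is removed.
Among the remaining strategies, none is strictly dominated by another pure strategy of the same player, so the elimination stops.
Surviving strategies — the Row player: {B, C}; the Column player: {L, CR}.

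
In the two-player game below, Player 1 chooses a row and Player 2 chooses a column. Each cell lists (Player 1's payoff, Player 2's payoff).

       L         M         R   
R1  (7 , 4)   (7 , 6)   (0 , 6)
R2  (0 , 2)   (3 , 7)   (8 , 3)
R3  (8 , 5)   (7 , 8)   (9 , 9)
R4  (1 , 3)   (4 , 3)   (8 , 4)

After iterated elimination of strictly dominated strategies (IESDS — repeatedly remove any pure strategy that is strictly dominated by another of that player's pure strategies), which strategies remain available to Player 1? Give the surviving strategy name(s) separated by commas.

For Player 1, R3 strictly dominates R2 on the remaining columns (L: 8>0, M: 7>3, R: 9>8); eliminate R2.
Row R4 is eliminated: R3 beats it against every remaining column (L: 8>1, M: 7>4, R: 9>8).
For Player 2, M strictly dominates L on the remaining rows (R1: 6>4, R3: 8>5); eliminate L.
Among the remaining strategies, none is strictly dominated by another pure strategy of the same player, so the elimination stops.
Surviving strategies — Player 1: {R1, R3}; Player 2: {M, R}.

R1, R3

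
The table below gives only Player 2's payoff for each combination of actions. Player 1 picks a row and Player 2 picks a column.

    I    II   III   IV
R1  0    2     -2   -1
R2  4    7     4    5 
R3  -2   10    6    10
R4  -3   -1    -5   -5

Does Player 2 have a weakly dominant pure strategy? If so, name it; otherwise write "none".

II

II vs I: R1: 2>0, R2: 7>4, R3: 10>-2, R4: -1>-3.
II vs III: R1: 2>-2, R2: 7>4, R3: 10>6, R4: -1>-5.
II vs IV: R1: 2>-1, R2: 7>5, R3: 10=10, R4: -1>-5.
II is at least as good as every other strategy against every opponent action, so it is weakly dominant.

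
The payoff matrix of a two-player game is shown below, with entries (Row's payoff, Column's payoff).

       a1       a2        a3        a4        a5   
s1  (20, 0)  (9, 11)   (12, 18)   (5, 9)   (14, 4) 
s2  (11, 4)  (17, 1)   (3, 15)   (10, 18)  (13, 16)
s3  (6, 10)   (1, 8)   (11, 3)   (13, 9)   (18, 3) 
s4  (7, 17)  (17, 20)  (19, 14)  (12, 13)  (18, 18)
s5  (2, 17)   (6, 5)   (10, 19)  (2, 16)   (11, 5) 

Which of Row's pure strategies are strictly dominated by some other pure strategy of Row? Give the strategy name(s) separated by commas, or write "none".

s5

s1 is not dominated — it holds its own against s2 at a1 (20>11); s3 at a1 (20>6); s4 at a1 (20>7); s5 at a1 (20>2).
s2 is not dominated — it holds its own against s1 at a2 (17>9); s3 at a1 (11>6); s4 at a1 (11>7); s5 at a1 (11>2).
s3 is not dominated — it holds its own against s1 at a4 (13>5); s2 at a3 (11>3); s4 at a4 (13>12); s5 at a1 (6>2).
Nothing dominates s4: s1 at a2 (17>9); s2 at a2 (17=17); s3 at a1 (7>6); s5 at a1 (7>2).
s1 strictly dominates s5 — a1: 20>2, a2: 9>6, a3: 12>10, a4: 5>2, a5: 14>11.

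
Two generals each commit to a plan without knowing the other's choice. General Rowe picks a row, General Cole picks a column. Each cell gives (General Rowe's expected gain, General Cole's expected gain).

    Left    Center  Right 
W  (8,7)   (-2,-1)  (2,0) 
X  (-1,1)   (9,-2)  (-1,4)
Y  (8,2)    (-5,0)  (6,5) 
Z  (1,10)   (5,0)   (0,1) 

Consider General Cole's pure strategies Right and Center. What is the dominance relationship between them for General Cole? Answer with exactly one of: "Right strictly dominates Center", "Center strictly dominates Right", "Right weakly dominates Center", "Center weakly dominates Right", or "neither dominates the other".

Right strictly dominates Center

Compare Right to Center across every action of General Rowe: W: 0>-1, X: 4>-2, Y: 5>0, Z: 1>0.
Every comparison favours Right, so Right strictly dominates Center.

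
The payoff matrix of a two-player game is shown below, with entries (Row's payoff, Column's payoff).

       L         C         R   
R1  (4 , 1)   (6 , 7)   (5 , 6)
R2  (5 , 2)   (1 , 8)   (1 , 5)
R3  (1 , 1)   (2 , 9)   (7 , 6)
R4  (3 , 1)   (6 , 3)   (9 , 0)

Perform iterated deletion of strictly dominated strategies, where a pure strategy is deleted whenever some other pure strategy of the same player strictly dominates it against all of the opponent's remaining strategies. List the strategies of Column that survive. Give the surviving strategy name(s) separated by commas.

For Row, R4 strictly dominates R3 on the remaining columns (L: 3>1, C: 6>2, R: 9>7); eliminate R3.
For Column, C strictly dominates L on the remaining rows (R1: 7>1, R2: 8>2, R4: 3>1); eliminate L.
For Row, R1 strictly dominates R2 on the remaining columns (C: 6>1, R: 5>1); eliminate R2.
Column's strategy R is strictly dominated by C (R1: 7>6, R4: 3>0) and is removed.
Among the remaining strategies, none is strictly dominated by another pure strategy of the same player, so the elimination stops.
Surviving strategies — Row: {R1, R4}; Column: {C}.

C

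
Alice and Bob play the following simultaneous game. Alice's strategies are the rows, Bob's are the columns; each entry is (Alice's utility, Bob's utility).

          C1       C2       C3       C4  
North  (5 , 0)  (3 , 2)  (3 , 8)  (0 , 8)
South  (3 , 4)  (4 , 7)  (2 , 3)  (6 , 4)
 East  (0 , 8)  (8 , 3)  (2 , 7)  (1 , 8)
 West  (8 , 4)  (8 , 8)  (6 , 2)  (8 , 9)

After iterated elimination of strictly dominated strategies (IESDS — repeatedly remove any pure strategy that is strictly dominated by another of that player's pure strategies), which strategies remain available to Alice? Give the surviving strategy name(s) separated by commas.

West

Row North is eliminated: West beats it against every remaining column (C1: 8>5, C2: 8>3, C3: 6>3, C4: 8>0).
For Alice, West strictly dominates South on the remaining columns (C1: 8>3, C2: 8>4, C3: 6>2, C4: 8>6); eliminate South.
For Bob, C4 strictly dominates C2 on the remaining rows (East: 8>3, West: 9>8); eliminate C2.
Alice's strategy East is strictly dominated by West (C1: 8>0, C3: 6>2, C4: 8>1) and is removed.
Bob's strategy C1 is strictly dominated by C4 (West: 9>4) and is removed.
For Bob, C4 strictly dominates C3 on the remaining rows (West: 9>2); eliminate C3.
Among the remaining strategies, none is strictly dominated by another pure strategy of the same player, so the elimination stops.
Surviving strategies — Alice: {West}; Bob: {C4}.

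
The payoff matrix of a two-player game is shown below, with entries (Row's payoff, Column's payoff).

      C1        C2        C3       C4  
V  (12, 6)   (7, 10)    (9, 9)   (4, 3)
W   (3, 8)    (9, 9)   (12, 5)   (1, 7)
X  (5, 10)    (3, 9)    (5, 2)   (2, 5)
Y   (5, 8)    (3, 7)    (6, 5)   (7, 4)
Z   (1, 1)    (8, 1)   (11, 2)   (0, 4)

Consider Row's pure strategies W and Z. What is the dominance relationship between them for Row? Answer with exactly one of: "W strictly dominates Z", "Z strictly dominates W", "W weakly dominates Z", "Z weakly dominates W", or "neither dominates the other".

W strictly dominates Z

Compare W to Z across every action of Column: C1: 3>1, C2: 9>8, C3: 12>11, C4: 1>0.
W gives a strictly higher payoff against every action of Column, so W strictly dominates Z.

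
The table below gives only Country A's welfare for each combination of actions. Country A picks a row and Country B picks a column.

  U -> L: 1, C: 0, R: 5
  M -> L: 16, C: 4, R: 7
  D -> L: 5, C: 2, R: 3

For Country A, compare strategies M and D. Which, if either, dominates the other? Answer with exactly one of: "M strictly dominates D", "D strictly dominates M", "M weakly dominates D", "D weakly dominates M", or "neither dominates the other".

M's payoffs vs D's, by Country B's action — L: 16>5, C: 4>2, R: 7>3.
M gives a strictly higher payoff against each choice by Country B, so M strictly dominates D.

M strictly dominates D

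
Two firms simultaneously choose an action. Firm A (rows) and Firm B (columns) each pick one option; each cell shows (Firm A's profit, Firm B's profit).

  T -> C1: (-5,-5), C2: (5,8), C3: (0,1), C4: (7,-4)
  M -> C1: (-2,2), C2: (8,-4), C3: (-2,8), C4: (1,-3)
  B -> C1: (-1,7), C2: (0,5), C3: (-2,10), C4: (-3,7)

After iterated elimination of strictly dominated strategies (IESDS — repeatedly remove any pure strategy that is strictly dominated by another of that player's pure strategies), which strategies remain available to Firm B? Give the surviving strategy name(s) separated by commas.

C2, C3

Column C1 is eliminated: C3 beats it against every remaining row (T: 1>-5, M: 8>2, B: 10>7).
For Firm A, T strictly dominates B on the remaining columns (C2: 5>0, C3: 0>-2, C4: 7>-3); eliminate B.
Column C4 is eliminated: C3 beats it against every remaining row (T: 1>-4, M: 8>-3).
Among the remaining strategies, none is strictly dominated by another pure strategy of the same player, so the elimination stops.
Surviving strategies — Firm A: {T, M}; Firm B: {C2, C3}.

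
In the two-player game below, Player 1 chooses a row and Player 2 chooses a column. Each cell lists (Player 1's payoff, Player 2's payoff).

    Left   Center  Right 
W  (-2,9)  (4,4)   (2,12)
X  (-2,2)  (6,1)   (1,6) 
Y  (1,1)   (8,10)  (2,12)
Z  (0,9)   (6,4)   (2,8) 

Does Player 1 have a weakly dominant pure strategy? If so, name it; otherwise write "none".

Y vs W: Left: 1>-2, Center: 8>4, Right: 2=2.
Y vs X: Left: 1>-2, Center: 8>6, Right: 2>1.
Y vs Z: Left: 1>0, Center: 8>6, Right: 2=2.
Y is at least as good as every other strategy against every opponent action, so it is weakly dominant.

Y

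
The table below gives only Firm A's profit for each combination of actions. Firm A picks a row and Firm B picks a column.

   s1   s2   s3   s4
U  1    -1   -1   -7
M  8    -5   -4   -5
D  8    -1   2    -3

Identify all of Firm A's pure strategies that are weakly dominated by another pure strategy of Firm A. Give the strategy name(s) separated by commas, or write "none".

U is weakly dominated by D (s1: 8>1, s2: -1=-1, s3: 2>-1, s4: -3>-7).
M: dominated, since D does at least as well everywhere (s1: 8=8, s2: -1>-5, s3: 2>-4, s4: -3>-5).
D is not dominated — it holds its own against U at s1 (8>1); M at s2 (-1>-5).

U, M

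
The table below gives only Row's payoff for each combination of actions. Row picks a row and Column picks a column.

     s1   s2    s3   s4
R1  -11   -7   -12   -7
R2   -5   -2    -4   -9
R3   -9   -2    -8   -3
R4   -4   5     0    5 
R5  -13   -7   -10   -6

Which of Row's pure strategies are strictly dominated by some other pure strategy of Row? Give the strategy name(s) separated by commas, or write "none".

R1, R2, R3, R5

R3 strictly dominates R1 — s1: -9>-11, s2: -2>-7, s3: -8>-12, s4: -3>-7.
R4 strictly dominates R2 — s1: -4>-5, s2: 5>-2, s3: 0>-4, s4: 5>-9.
R4 strictly dominates R3 — s1: -4>-9, s2: 5>-2, s3: 0>-8, s4: 5>-3.
R4 is not dominated — it holds its own against R1 at s1 (-4>-11); R2 at s1 (-4>-5); R3 at s1 (-4>-9); R5 at s1 (-4>-13).
R3 strictly dominates R5 — s1: -9>-13, s2: -2>-7, s3: -8>-10, s4: -3>-6.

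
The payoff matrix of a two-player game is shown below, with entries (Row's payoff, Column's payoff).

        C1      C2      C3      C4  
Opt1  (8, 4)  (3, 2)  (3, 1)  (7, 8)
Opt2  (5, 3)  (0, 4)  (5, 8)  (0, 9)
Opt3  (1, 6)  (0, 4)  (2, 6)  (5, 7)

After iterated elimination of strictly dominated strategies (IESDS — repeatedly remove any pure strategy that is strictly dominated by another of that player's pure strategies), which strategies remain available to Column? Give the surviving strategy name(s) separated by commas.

C4

Row's strategy Opt3 is strictly dominated by Opt1 (C1: 8>1, C2: 3>0, C3: 3>2, C4: 7>5) and is removed.
Column C1 is eliminated: C4 beats it against every remaining row (Opt1: 8>4, Opt2: 9>3).
For Column, C4 strictly dominates C2 on the remaining rows (Opt1: 8>2, Opt2: 9>4); eliminate C2.
For Column, C4 strictly dominates C3 on the remaining rows (Opt1: 8>1, Opt2: 9>8); eliminate C3.
Row's strategy Opt2 is strictly dominated by Opt1 (C4: 7>0) and is removed.
Among the remaining strategies, none is strictly dominated by another pure strategy of the same player, so the elimination stops.
Surviving strategies — Row: {Opt1}; Column: {C4}.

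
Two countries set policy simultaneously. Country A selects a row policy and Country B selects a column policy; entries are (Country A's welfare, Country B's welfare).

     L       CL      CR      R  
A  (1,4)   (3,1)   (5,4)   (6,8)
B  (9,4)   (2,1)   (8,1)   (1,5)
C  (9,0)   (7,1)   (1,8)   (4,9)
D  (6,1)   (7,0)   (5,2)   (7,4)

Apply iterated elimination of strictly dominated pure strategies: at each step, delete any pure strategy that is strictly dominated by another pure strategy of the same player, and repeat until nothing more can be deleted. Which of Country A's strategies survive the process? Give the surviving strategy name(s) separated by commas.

Column L is eliminated: R beats it against every remaining row (A: 8>4, B: 5>4, C: 9>0, D: 4>1).
For Country B, R strictly dominates CL on the remaining rows (A: 8>1, B: 5>1, C: 9>1, D: 4>0); eliminate CL.
Country A's strategy C is strictly dominated by A (CR: 5>1, R: 6>4) and is removed.
Column CR is eliminated: R beats it against every remaining row (A: 8>4, B: 5>1, D: 4>2).
Country A's strategy A is strictly dominated by D (R: 7>6) and is removed.
For Country A, D strictly dominates B on the remaining columns (R: 7>1); eliminate B.
Among the remaining strategies, none is strictly dominated by another pure strategy of the same player, so the elimination stops.
Surviving strategies — Country A: {D}; Country B: {R}.

D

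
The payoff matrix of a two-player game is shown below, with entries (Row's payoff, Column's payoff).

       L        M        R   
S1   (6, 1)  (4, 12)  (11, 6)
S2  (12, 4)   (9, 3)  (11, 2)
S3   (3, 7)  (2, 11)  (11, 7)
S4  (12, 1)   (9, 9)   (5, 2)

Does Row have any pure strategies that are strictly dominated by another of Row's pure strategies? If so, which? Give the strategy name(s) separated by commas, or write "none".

none

S1 is not dominated — it holds its own against S2 at R (11=11); S3 at L (6>3); S4 at R (11>5).
S2 is not dominated — it holds its own against S1 at L (12>6); S3 at L (12>3); S4 at L (12=12).
S3 is not dominated — it holds its own against S1 at R (11=11); S2 at R (11=11); S4 at R (11>5).
S4: no other strategy beats it everywhere (S1 at L (12>6); S2 at L (12=12); S3 at L (12>3)).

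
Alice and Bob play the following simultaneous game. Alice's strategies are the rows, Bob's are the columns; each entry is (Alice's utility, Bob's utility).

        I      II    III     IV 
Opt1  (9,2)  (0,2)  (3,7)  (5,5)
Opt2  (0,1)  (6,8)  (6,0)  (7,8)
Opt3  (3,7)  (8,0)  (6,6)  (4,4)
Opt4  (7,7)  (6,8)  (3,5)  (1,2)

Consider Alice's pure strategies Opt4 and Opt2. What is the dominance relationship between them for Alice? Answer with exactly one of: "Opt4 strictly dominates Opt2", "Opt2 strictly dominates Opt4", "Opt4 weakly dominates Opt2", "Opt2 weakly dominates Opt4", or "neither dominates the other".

neither dominates the other

Compare Opt4 to Opt2 across each opponent action: I: 7>0, II: 6=6, III: 3<6, IV: 1<7.
Opt4 does better at I but worse at III, IV; neither strategy dominates the other.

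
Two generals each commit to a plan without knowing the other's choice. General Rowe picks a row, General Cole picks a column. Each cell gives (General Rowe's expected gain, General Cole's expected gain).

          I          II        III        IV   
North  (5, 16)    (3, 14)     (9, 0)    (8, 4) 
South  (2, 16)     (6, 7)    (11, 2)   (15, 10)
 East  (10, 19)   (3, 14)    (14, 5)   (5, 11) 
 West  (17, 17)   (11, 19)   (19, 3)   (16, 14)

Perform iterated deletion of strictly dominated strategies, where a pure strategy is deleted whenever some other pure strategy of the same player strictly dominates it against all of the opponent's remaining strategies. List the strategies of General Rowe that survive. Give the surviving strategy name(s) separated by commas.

West

Row North is eliminated: West beats it against every remaining column (I: 17>5, II: 11>3, III: 19>9, IV: 16>8).
For General Rowe, West strictly dominates South on the remaining columns (I: 17>2, II: 11>6, III: 19>11, IV: 16>15); eliminate South.
General Rowe's strategy East is strictly dominated by West (I: 17>10, II: 11>3, III: 19>14, IV: 16>5) and is removed.
Column I is eliminated: II beats it against every remaining row (West: 19>17).
Column III is eliminated: II beats it against every remaining row (West: 19>3).
General Cole's strategy IV is strictly dominated by II (West: 19>14) and is removed.
Among the remaining strategies, none is strictly dominated by another pure strategy of the same player, so the elimination stops.
Surviving strategies — General Rowe: {West}; General Cole: {II}.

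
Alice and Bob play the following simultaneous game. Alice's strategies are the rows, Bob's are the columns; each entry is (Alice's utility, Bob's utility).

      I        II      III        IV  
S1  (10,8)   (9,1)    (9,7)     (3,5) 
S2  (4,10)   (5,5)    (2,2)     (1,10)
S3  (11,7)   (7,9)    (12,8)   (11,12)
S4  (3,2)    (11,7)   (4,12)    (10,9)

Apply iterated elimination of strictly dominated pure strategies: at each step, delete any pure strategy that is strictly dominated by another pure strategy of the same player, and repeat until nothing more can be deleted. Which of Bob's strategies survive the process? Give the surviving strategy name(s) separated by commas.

IV

Alice's strategy S2 is strictly dominated by S1 (I: 10>4, II: 9>5, III: 9>2, IV: 3>1) and is removed.
For Bob, IV strictly dominates II on the remaining rows (S1: 5>1, S3: 12>9, S4: 9>7); eliminate II.
Row S1 is eliminated: S3 beats it against every remaining column (I: 11>10, III: 12>9, IV: 11>3).
Alice's strategy S4 is strictly dominated by S3 (I: 11>3, III: 12>4, IV: 11>10) and is removed.
Column I is eliminated: III beats it against every remaining row (S3: 8>7).
For Bob, IV strictly dominates III on the remaining rows (S3: 12>8); eliminate III.
Among the remaining strategies, none is strictly dominated by another pure strategy of the same player, so the elimination stops.
Surviving strategies — Alice: {S3}; Bob: {IV}.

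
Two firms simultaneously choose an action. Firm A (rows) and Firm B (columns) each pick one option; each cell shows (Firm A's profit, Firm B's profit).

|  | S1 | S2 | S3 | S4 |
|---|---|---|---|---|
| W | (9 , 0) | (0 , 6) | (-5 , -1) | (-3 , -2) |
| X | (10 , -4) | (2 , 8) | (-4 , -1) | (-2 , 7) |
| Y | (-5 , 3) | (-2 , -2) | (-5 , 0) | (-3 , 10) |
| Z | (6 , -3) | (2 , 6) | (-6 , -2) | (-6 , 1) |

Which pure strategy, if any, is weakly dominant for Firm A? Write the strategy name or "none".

X

X vs W: S1: 10>9, S2: 2>0, S3: -4>-5, S4: -2>-3.
X vs Y: S1: 10>-5, S2: 2>-2, S3: -4>-5, S4: -2>-3.
X vs Z: S1: 10>6, S2: 2=2, S3: -4>-6, S4: -2>-6.
X is at least as good as every other strategy against every opponent action, so it is weakly dominant.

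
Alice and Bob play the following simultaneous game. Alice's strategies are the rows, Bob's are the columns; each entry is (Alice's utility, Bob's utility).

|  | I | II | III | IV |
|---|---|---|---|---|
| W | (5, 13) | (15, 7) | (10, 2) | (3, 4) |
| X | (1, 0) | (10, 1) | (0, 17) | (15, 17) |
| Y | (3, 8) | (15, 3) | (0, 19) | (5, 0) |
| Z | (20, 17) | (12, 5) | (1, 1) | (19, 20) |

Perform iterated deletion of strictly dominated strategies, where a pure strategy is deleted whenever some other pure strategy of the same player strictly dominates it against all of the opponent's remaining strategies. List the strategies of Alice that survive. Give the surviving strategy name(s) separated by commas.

Alice's strategy X is strictly dominated by Z (I: 20>1, II: 12>10, III: 1>0, IV: 19>15) and is removed.
Bob's strategy II is strictly dominated by I (W: 13>7, Y: 8>3, Z: 17>5) and is removed.
Alice's strategy Y is strictly dominated by Z (I: 20>3, III: 1>0, IV: 19>5) and is removed.
For Bob, I strictly dominates III on the remaining rows (W: 13>2, Z: 17>1); eliminate III.
Alice's strategy W is strictly dominated by Z (I: 20>5, IV: 19>3) and is removed.
For Bob, IV strictly dominates I on the remaining rows (Z: 20>17); eliminate I.
Among the remaining strategies, none is strictly dominated by another pure strategy of the same player, so the elimination stops.
Surviving strategies — Alice: {Z}; Bob: {IV}.

Z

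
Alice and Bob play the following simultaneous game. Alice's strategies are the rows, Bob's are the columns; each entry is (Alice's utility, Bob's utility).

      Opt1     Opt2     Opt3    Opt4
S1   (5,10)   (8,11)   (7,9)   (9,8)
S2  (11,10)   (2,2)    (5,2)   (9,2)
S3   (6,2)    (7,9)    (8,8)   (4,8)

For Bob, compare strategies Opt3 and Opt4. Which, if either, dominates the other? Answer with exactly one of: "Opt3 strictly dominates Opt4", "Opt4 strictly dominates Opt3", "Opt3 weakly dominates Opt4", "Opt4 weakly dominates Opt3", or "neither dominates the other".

Opt3's payoffs vs Opt4's, by Alice's action — S1: 9>8, S2: 2=2, S3: 8=8.
Opt3 is at least as good everywhere and strictly better somewhere (tied only at S2, S3), so Opt3 weakly but not strictly dominates Opt4.

Opt3 weakly dominates Opt4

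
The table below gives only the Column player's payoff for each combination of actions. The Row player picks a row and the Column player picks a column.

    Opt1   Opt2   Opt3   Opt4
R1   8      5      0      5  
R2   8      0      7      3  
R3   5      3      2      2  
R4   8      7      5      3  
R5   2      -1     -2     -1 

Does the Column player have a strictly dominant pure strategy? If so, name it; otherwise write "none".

Opt1 vs Opt2: R1: 8>5, R2: 8>0, R3: 5>3, R4: 8>7, R5: 2>-1.
Opt1 vs Opt3: R1: 8>0, R2: 8>7, R3: 5>2, R4: 8>5, R5: 2>-2.
Opt1 vs Opt4: R1: 8>5, R2: 8>3, R3: 5>2, R4: 8>3, R5: 2>-1.
Opt1 strictly beats every other strategy against every opponent action, so it is strictly dominant.

Opt1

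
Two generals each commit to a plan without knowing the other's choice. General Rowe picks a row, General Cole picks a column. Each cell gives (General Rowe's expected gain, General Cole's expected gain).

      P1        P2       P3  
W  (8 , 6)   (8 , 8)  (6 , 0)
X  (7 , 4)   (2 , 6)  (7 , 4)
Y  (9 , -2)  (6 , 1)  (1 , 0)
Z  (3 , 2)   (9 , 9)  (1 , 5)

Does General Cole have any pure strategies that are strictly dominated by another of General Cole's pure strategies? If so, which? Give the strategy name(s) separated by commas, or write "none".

P1 is strictly dominated by P2 (W: 8>6, X: 6>4, Y: 1>-2, Z: 9>2).
Nothing dominates P2: P1 at W (8>6); P3 at W (8>0).
P3 is strictly dominated by P2 (W: 8>0, X: 6>4, Y: 1>0, Z: 9>5).

P1, P3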